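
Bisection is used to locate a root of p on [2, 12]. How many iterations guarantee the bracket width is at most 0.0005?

15

Width after n steps is 10/2^n. Need 2^n ≥ 10/0.0005 = 20000.
2^14 = 16384 < 20000 ≤ 2^15 = 32768, so n = 15.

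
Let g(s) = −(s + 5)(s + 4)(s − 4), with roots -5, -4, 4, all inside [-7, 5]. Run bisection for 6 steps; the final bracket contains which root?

4

midpoint -1: g = 60 > 0 → [-1, 5]
midpoint 2: g = 84 > 0 → [2, 5]
midpoint 3.5: g = 31.875 > 0 → [3.5, 5]
midpoint 4.25: g = -19.0781 < 0 → [3.5, 4.25]
midpoint 3.875: g = 8.7363 > 0 → [3.875, 4.25]
midpoint 4.0625: g = -4.5667 < 0 → [3.875, 4.0625]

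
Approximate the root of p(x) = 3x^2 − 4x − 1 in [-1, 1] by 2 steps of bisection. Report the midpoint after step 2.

-0.5

p(0) = -1 < 0, so the root lies in [-1, 0]
p(-0.5) = 1.75 > 0, so the root lies in [-0.5, 0]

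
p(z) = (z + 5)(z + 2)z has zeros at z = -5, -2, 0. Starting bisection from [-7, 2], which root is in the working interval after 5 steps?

p(-2.5) = 3.125 > 0, so the root lies in [-7, -2.5]
p(-4.75) = 3.265625 > 0, so the root lies in [-7, -4.75]
p(-5.875) = -19.919922 < 0, so the root lies in [-5.875, -4.75]
p(-5.3125) = -5.4993 < 0, so the root lies in [-5.3125, -4.75]
p(-5.03125) = -0.4766 < 0, so the root lies in [-5.03125, -4.75]

-5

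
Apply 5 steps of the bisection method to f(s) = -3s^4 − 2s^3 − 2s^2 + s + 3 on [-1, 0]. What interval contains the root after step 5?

f(-0.5) = 2.0625 > 0, so the root lies in [-1, -0.5]
f(-0.75) = 1.019531 > 0, so the root lies in [-1, -0.75]
f(-0.875) = 0.175049 > 0, so the root lies in [-1, -0.875]
f(-0.9375) = -0.3648 < 0, so the root lies in [-0.9375, -0.875]
f(-0.90625) = -0.0838 < 0, so the root lies in [-0.90625, -0.875]

[-0.90625, -0.875]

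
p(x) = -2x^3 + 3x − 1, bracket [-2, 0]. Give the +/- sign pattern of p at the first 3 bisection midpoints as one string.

-+-

midpoint -1: p = -2 < 0 → [-2, -1]
midpoint -1.5: p = 1.25 > 0 → [-1.5, -1]
midpoint -1.25: p = -0.84375 < 0 → [-1.5, -1.25]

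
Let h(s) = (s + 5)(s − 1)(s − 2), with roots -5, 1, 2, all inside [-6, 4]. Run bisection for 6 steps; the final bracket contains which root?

-5

s = -1 gives h = 24, positive; keep [-6, -1]
s = -3.5 gives h = 37.125, positive; keep [-6, -3.5]
s = -4.75 gives h = 9.703125, positive; keep [-6, -4.75]
s = -5.375 gives h = -17.6309, negative; keep [-5.375, -4.75]
s = -5.0625 gives h = -2.676, negative; keep [-5.0625, -4.75]
s = -4.90625 gives h = 3.8241, positive; keep [-5.0625, -4.90625]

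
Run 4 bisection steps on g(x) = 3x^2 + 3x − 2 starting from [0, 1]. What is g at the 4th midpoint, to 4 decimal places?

-0.1133

midpoint 0.5: g = 0.25 > 0 → [0, 0.5]
midpoint 0.25: g = -1.0625 < 0 → [0.25, 0.5]
midpoint 0.375: g = -0.453125 < 0 → [0.375, 0.5]
midpoint 0.4375: g = -0.1133 < 0 → [0.4375, 0.5]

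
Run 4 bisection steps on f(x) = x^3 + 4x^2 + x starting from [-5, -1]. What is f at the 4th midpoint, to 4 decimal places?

-0.2344

m = -3, f(m) = 6 (+); new bracket [-5, -3]
m = -4, f(m) = -4 (−); new bracket [-4, -3]
m = -3.5, f(m) = 2.625 (+); new bracket [-4, -3.5]
m = -3.75, f(m) = -0.2344 (−); new bracket [-3.75, -3.5]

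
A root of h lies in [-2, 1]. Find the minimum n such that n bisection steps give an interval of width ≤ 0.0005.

Width after n steps is 3/2^n. Need 2^n ≥ 3/0.0005 = 6000.
2^12 = 4096 < 6000 ≤ 2^13 = 8192, so n = 13.

13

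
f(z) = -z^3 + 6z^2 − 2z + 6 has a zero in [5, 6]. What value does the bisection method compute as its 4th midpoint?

z = 5.5 gives f = 10.125, positive; keep [5.5, 6]
z = 5.75 gives f = 2.765625, positive; keep [5.75, 6]
z = 5.875 gives f = -1.435547, negative; keep [5.75, 5.875]
z = 5.8125 gives f = 0.7097, positive; keep [5.8125, 5.875]

5.8125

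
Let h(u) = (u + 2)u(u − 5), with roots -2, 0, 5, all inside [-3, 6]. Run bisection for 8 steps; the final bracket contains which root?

5

midpoint 1.5: h = -18.375 < 0 → [1.5, 6]
midpoint 3.75: h = -26.953125 < 0 → [3.75, 6]
midpoint 4.875: h = -4.189453 < 0 → [4.875, 6]
midpoint 5.4375: h = 17.6931 > 0 → [4.875, 5.4375]
midpoint 5.15625: h = 5.7655 > 0 → [4.875, 5.15625]
midpoint 5.015625: h = 0.5498 > 0 → [4.875, 5.015625]
midpoint 4.9453125: h = -1.8783 < 0 → [4.9453125, 5.015625]
midpoint 4.98046875: h = -0.679 < 0 → [4.98046875, 5.015625]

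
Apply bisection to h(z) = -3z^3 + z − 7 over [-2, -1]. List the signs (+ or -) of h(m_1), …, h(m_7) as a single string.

+--+-++

z = -1.5 gives h = 1.625, positive; keep [-1.5, -1]
z = -1.25 gives h = -2.390625, negative; keep [-1.5, -1.25]
z = -1.375 gives h = -0.576172, negative; keep [-1.5, -1.375]
z = -1.4375 gives h = 0.4739, positive; keep [-1.4375, -1.375]
z = -1.40625 gives h = -0.0635, negative; keep [-1.4375, -1.40625]
z = -1.421875 gives h = 0.2021, positive; keep [-1.421875, -1.40625]
z = -1.4140625 gives h = 0.0685, positive; keep [-1.4140625, -1.40625]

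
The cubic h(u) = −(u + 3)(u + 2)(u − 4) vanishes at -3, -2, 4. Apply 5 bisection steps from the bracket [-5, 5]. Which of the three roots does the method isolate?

midpoint 0: h = 24 > 0 → [0, 5]
midpoint 2.5: h = 37.125 > 0 → [2.5, 5]
midpoint 3.75: h = 9.703125 > 0 → [3.75, 5]
midpoint 4.375: h = -17.6309 < 0 → [3.75, 4.375]
midpoint 4.0625: h = -2.676 < 0 → [3.75, 4.0625]

4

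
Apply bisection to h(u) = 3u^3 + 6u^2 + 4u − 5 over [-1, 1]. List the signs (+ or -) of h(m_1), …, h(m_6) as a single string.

h(0) = -5 < 0, so the root lies in [0, 1]
h(0.5) = -1.125 < 0, so the root lies in [0.5, 1]
h(0.75) = 2.640625 > 0, so the root lies in [0.5, 0.75]
h(0.625) = 0.5762 > 0, so the root lies in [0.5, 0.625]
h(0.5625) = -0.3176 < 0, so the root lies in [0.5625, 0.625]
h(0.59375) = 0.1182 > 0, so the root lies in [0.5625, 0.59375]

--++-+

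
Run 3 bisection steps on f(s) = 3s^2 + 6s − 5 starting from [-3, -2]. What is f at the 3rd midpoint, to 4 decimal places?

midpoint -2.5: f = -1.25 < 0 → [-3, -2.5]
midpoint -2.75: f = 1.1875 > 0 → [-2.75, -2.5]
midpoint -2.625: f = -0.078125 < 0 → [-2.75, -2.625]

-0.0781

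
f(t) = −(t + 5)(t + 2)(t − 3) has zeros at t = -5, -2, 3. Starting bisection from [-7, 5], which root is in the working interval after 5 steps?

midpoint -1: f = 16 > 0 → [-1, 5]
midpoint 2: f = 28 > 0 → [2, 5]
midpoint 3.5: f = -23.375 < 0 → [2, 3.5]
midpoint 2.75: f = 9.2031 > 0 → [2.75, 3.5]
midpoint 3.125: f = -5.2051 < 0 → [2.75, 3.125]

3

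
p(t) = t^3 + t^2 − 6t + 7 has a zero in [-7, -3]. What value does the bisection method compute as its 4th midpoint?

-3.25

t = -5 gives p = -63, negative; keep [-5, -3]
t = -4 gives p = -17, negative; keep [-4, -3]
t = -3.5 gives p = -2.625, negative; keep [-3.5, -3]
t = -3.25 gives p = 2.7344, positive; keep [-3.5, -3.25]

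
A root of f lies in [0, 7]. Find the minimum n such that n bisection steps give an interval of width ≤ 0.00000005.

28

Width after n steps is 7/2^n. Need 2^n ≥ 7/0.00000005 = 140000000.
2^27 = 134217728 < 140000000 ≤ 2^28 = 268435456, so n = 28.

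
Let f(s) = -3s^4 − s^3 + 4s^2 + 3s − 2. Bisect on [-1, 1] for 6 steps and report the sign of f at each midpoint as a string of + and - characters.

-+---+

f(0) = -2 < 0, so the root lies in [0, 1]
f(0.5) = 0.1875 > 0, so the root lies in [0, 0.5]
f(0.25) = -1.027344 < 0, so the root lies in [0.25, 0.5]
f(0.375) = -0.4246 < 0, so the root lies in [0.375, 0.5]
f(0.4375) = -0.1155 < 0, so the root lies in [0.4375, 0.5]
f(0.46875) = 0.0373 > 0, so the root lies in [0.4375, 0.46875]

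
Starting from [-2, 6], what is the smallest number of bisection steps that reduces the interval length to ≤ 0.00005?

18

Width after n steps is 8/2^n. Need 2^n ≥ 8/0.00005 = 160000.
2^17 = 131072 < 160000 ≤ 2^18 = 262144, so n = 18.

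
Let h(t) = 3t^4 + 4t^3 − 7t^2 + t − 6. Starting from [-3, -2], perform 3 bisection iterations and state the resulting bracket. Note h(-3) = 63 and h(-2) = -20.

[-2.5, -2.375]

midpoint -2.5: h = 2.4375 > 0 → [-2.5, -2]
midpoint -2.25: h = -12.363281 < 0 → [-2.5, -2.25]
midpoint -2.375: h = -5.995361 < 0 → [-2.5, -2.375]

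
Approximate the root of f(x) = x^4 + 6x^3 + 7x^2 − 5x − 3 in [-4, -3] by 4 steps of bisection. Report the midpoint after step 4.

-3.9375

midpoint -3.5: f = -6.9375 < 0 → [-4, -3.5]
midpoint -3.75: f = -4.464844 < 0 → [-4, -3.75]
midpoint -3.875: f = -2.159912 < 0 → [-4, -3.875]
midpoint -3.9375: f = -0.6938 < 0 → [-4, -3.9375]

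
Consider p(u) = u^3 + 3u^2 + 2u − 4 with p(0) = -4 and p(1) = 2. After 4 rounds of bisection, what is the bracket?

u = 0.5 gives p = -2.125, negative; keep [0.5, 1]
u = 0.75 gives p = -0.390625, negative; keep [0.75, 1]
u = 0.875 gives p = 0.716797, positive; keep [0.75, 0.875]
u = 0.8125 gives p = 0.1418, positive; keep [0.75, 0.8125]

[0.75, 0.8125]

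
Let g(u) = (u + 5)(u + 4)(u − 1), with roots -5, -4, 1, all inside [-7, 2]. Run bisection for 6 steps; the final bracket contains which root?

1

m = -2.5, g(m) = -13.125 (−); new bracket [-2.5, 2]
m = -0.25, g(m) = -22.265625 (−); new bracket [-0.25, 2]
m = 0.875, g(m) = -3.580078 (−); new bracket [0.875, 2]
m = 1.4375, g(m) = 15.3142 (+); new bracket [0.875, 1.4375]
m = 1.15625, g(m) = 4.9599 (+); new bracket [0.875, 1.15625]
m = 1.015625, g(m) = 0.4714 (+); new bracket [0.875, 1.015625]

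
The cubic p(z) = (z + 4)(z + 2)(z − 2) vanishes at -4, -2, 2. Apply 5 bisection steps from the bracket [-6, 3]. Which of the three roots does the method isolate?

2

z = -1.5 gives p = -4.375, negative; keep [-1.5, 3]
z = 0.75 gives p = -16.328125, negative; keep [0.75, 3]
z = 1.875 gives p = -2.845703, negative; keep [1.875, 3]
z = 2.4375 gives p = 12.4978, positive; keep [1.875, 2.4375]
z = 2.15625 gives p = 3.998, positive; keep [1.875, 2.15625]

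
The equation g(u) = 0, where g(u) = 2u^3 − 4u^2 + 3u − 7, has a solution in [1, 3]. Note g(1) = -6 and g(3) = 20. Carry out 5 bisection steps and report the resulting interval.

m = 2, g(m) = -1 (−); new bracket [2, 3]
m = 2.5, g(m) = 6.75 (+); new bracket [2, 2.5]
m = 2.25, g(m) = 2.28125 (+); new bracket [2, 2.25]
m = 2.125, g(m) = 0.5039 (+); new bracket [2, 2.125]
m = 2.0625, g(m) = -0.2808 (−); new bracket [2.0625, 2.125]

[2.0625, 2.125]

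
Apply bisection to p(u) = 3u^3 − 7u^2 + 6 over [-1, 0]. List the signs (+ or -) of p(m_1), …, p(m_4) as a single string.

++--

u = -0.5 gives p = 3.875, positive; keep [-1, -0.5]
u = -0.75 gives p = 0.796875, positive; keep [-1, -0.75]
u = -0.875 gives p = -1.369141, negative; keep [-0.875, -0.75]
u = -0.8125 gives p = -0.2302, negative; keep [-0.8125, -0.75]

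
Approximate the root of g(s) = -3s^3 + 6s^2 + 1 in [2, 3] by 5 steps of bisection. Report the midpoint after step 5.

2.09375

midpoint 2.5: g = -8.375 < 0 → [2, 2.5]
midpoint 2.25: g = -2.796875 < 0 → [2, 2.25]
midpoint 2.125: g = -0.693359 < 0 → [2, 2.125]
midpoint 2.0625: g = 0.2024 > 0 → [2.0625, 2.125]
midpoint 2.09375: g = -0.2329 < 0 → [2.0625, 2.09375]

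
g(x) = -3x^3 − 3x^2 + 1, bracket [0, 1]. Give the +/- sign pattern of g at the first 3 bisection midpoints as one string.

m = 0.5, g(m) = -0.125 (−); new bracket [0, 0.5]
m = 0.25, g(m) = 0.765625 (+); new bracket [0.25, 0.5]
m = 0.375, g(m) = 0.419922 (+); new bracket [0.375, 0.5]

-++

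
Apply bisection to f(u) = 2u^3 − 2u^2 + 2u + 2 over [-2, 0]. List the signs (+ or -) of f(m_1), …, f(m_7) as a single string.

-+---+-

midpoint -1: f = -4 < 0 → [-1, 0]
midpoint -0.5: f = 0.25 > 0 → [-1, -0.5]
midpoint -0.75: f = -1.46875 < 0 → [-0.75, -0.5]
midpoint -0.625: f = -0.5195 < 0 → [-0.625, -0.5]
midpoint -0.5625: f = -0.1138 < 0 → [-0.5625, -0.5]
midpoint -0.53125: f = 0.0732 > 0 → [-0.5625, -0.53125]
midpoint -0.546875: f = -0.019 < 0 → [-0.546875, -0.53125]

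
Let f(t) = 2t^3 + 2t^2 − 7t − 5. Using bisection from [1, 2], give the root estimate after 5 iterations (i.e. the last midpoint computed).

1.78125

t = 1.5 gives f = -4.25, negative; keep [1.5, 2]
t = 1.75 gives f = -0.40625, negative; keep [1.75, 2]
t = 1.875 gives f = 2.089844, positive; keep [1.75, 1.875]
t = 1.8125 gives f = 0.7915, positive; keep [1.75, 1.8125]
t = 1.78125 gives f = 0.1802, positive; keep [1.75, 1.78125]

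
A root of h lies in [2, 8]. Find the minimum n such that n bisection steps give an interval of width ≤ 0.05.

7

Width after n steps is 6/2^n. Need 2^n ≥ 6/0.05 = 120.
2^6 = 64 < 120 ≤ 2^7 = 128, so n = 7.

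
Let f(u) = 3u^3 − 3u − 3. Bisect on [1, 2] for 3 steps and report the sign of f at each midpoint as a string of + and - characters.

+-+

f(1.5) = 2.625 > 0, so the root lies in [1, 1.5]
f(1.25) = -0.890625 < 0, so the root lies in [1.25, 1.5]
f(1.375) = 0.673828 > 0, so the root lies in [1.25, 1.375]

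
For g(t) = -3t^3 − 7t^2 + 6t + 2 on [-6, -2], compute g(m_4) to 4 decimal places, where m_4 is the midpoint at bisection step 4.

m = -4, g(m) = 58 (+); new bracket [-4, -2]
m = -3, g(m) = 2 (+); new bracket [-3, -2]
m = -2.5, g(m) = -9.875 (−); new bracket [-3, -2.5]
m = -2.75, g(m) = -5.0469 (−); new bracket [-3, -2.75]

-5.0469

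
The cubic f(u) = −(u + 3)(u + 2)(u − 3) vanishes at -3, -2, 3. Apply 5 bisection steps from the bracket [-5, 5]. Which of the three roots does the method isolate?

f(0) = 18 > 0, so the root lies in [0, 5]
f(2.5) = 12.375 > 0, so the root lies in [2.5, 5]
f(3.75) = -29.109375 < 0, so the root lies in [2.5, 3.75]
f(3.125) = -3.9238 < 0, so the root lies in [2.5, 3.125]
f(2.8125) = 5.2449 > 0, so the root lies in [2.8125, 3.125]

3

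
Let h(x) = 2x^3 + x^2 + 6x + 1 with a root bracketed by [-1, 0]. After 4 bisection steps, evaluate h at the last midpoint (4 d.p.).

m = -0.5, h(m) = -2 (−); new bracket [-0.5, 0]
m = -0.25, h(m) = -0.46875 (−); new bracket [-0.25, 0]
m = -0.125, h(m) = 0.261719 (+); new bracket [-0.25, -0.125]
m = -0.1875, h(m) = -0.103 (−); new bracket [-0.1875, -0.125]

-0.1030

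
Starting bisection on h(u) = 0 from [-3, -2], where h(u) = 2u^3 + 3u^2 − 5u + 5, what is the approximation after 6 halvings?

h(-2.5) = 5 > 0, so the root lies in [-3, -2.5]
h(-2.75) = -0.15625 < 0, so the root lies in [-2.75, -2.5]
h(-2.625) = 2.621094 > 0, so the root lies in [-2.75, -2.625]
h(-2.6875) = 1.2837 > 0, so the root lies in [-2.75, -2.6875]
h(-2.71875) = 0.5767 > 0, so the root lies in [-2.75, -2.71875]
h(-2.734375) = 0.2135 > 0, so the root lies in [-2.75, -2.734375]

-2.734375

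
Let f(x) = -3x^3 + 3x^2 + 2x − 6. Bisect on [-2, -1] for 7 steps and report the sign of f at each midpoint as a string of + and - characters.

++-+++-

f(-1.5) = 7.875 > 0, so the root lies in [-1.5, -1]
f(-1.25) = 2.046875 > 0, so the root lies in [-1.25, -1]
f(-1.125) = -0.181641 < 0, so the root lies in [-1.25, -1.125]
f(-1.1875) = 0.8792 > 0, so the root lies in [-1.1875, -1.125]
f(-1.15625) = 0.3357 > 0, so the root lies in [-1.15625, -1.125]
f(-1.140625) = 0.0738 > 0, so the root lies in [-1.140625, -1.125]
f(-1.1328125) = -0.0547 < 0, so the root lies in [-1.140625, -1.1328125]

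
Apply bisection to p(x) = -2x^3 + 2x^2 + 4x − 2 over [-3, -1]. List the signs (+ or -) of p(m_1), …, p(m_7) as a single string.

x = -2 gives p = 14, positive; keep [-2, -1]
x = -1.5 gives p = 3.25, positive; keep [-1.5, -1]
x = -1.25 gives p = 0.03125, positive; keep [-1.25, -1]
x = -1.125 gives p = -1.1211, negative; keep [-1.25, -1.125]
x = -1.1875 gives p = -0.5806, negative; keep [-1.25, -1.1875]
x = -1.21875 gives p = -0.2838, negative; keep [-1.25, -1.21875]
x = -1.234375 gives p = -0.1285, negative; keep [-1.25, -1.234375]

+++----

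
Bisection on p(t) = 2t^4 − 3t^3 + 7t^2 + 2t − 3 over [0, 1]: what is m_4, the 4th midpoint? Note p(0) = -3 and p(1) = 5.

midpoint 0.5: p = -0.5 < 0 → [0.5, 1]
midpoint 0.75: p = 1.804688 > 0 → [0.5, 0.75]
midpoint 0.625: p = 0.557129 > 0 → [0.5, 0.625]
midpoint 0.5625: p = 0.0061 > 0 → [0.5, 0.5625]

0.5625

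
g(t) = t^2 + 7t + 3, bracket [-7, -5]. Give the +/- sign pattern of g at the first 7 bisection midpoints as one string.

t = -6 gives g = -3, negative; keep [-7, -6]
t = -6.5 gives g = -0.25, negative; keep [-7, -6.5]
t = -6.75 gives g = 1.3125, positive; keep [-6.75, -6.5]
t = -6.625 gives g = 0.5156, positive; keep [-6.625, -6.5]
t = -6.5625 gives g = 0.1289, positive; keep [-6.5625, -6.5]
t = -6.53125 gives g = -0.0615, negative; keep [-6.5625, -6.53125]
t = -6.546875 gives g = 0.0334, positive; keep [-6.546875, -6.53125]

--+++-+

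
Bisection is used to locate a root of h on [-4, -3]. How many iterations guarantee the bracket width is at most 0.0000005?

Width after n steps is 1/2^n. Need 2^n ≥ 1/0.0000005 = 2000000.
2^20 = 1048576 < 2000000 ≤ 2^21 = 2097152, so n = 21.

21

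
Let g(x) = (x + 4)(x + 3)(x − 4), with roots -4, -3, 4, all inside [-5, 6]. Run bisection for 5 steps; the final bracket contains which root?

midpoint 0.5: g = -55.125 < 0 → [0.5, 6]
midpoint 3.25: g = -33.984375 < 0 → [3.25, 6]
midpoint 4.625: g = 41.103516 > 0 → [3.25, 4.625]
midpoint 3.9375: g = -3.4417 < 0 → [3.9375, 4.625]
midpoint 4.28125: g = 16.9588 > 0 → [3.9375, 4.28125]

4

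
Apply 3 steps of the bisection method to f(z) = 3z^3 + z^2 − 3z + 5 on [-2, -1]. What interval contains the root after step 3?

[-1.625, -1.5]

midpoint -1.5: f = 1.625 > 0 → [-2, -1.5]
midpoint -1.75: f = -2.765625 < 0 → [-1.75, -1.5]
midpoint -1.625: f = -0.357422 < 0 → [-1.625, -1.5]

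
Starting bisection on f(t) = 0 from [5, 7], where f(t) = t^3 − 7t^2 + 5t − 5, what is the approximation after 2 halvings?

6.5

t = 6 gives f = -11, negative; keep [6, 7]
t = 6.5 gives f = 6.375, positive; keep [6, 6.5]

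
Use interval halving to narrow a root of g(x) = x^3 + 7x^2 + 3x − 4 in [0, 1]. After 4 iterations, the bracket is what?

[0.5, 0.5625]

x = 0.5 gives g = -0.625, negative; keep [0.5, 1]
x = 0.75 gives g = 2.609375, positive; keep [0.5, 0.75]
x = 0.625 gives g = 0.853516, positive; keep [0.5, 0.625]
x = 0.5625 gives g = 0.0803, positive; keep [0.5, 0.5625]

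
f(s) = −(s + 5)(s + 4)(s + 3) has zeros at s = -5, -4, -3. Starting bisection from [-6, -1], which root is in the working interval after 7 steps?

f(-3.5) = 0.375 > 0, so the root lies in [-3.5, -1]
f(-2.25) = -3.609375 < 0, so the root lies in [-3.5, -2.25]
f(-2.875) = -0.298828 < 0, so the root lies in [-3.5, -2.875]
f(-3.1875) = 0.2761 > 0, so the root lies in [-3.1875, -2.875]
f(-3.03125) = 0.0596 > 0, so the root lies in [-3.03125, -2.875]
f(-2.953125) = -0.1004 < 0, so the root lies in [-3.03125, -2.953125]
f(-2.9921875) = -0.0158 < 0, so the root lies in [-3.03125, -2.9921875]

-3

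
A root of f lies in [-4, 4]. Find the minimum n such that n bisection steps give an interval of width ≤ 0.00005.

18

Width after n steps is 8/2^n. Need 2^n ≥ 8/0.00005 = 160000.
2^17 = 131072 < 160000 ≤ 2^18 = 262144, so n = 18.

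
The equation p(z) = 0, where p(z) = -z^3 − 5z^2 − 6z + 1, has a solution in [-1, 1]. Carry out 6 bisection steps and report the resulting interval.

[0.125, 0.15625]

midpoint 0: p = 1 > 0 → [0, 1]
midpoint 0.5: p = -3.375 < 0 → [0, 0.5]
midpoint 0.25: p = -0.828125 < 0 → [0, 0.25]
midpoint 0.125: p = 0.1699 > 0 → [0.125, 0.25]
midpoint 0.1875: p = -0.3074 < 0 → [0.125, 0.1875]
midpoint 0.15625: p = -0.0634 < 0 → [0.125, 0.15625]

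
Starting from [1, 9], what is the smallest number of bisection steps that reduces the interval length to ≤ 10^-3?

13

Width after n steps is 8/2^n. Need 2^n ≥ 8/10^-3 = 8000.
2^12 = 4096 < 8000 ≤ 2^13 = 8192, so n = 13.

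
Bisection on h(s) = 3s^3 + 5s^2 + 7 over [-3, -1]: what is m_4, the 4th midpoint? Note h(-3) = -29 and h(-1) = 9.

m = -2, h(m) = 3 (+); new bracket [-3, -2]
m = -2.5, h(m) = -8.625 (−); new bracket [-2.5, -2]
m = -2.25, h(m) = -1.859375 (−); new bracket [-2.25, -2]
m = -2.125, h(m) = 0.791 (+); new bracket [-2.25, -2.125]

-2.125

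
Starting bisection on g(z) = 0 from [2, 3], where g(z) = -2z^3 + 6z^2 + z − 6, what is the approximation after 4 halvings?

2.8125

midpoint 2.5: g = 2.75 > 0 → [2.5, 3]
midpoint 2.75: g = 0.53125 > 0 → [2.75, 3]
midpoint 2.875: g = -1.058594 < 0 → [2.75, 2.875]
midpoint 2.8125: g = -0.2212 < 0 → [2.75, 2.8125]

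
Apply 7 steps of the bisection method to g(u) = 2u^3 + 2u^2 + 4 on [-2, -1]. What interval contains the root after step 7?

midpoint -1.5: g = 1.75 > 0 → [-2, -1.5]
midpoint -1.75: g = -0.59375 < 0 → [-1.75, -1.5]
midpoint -1.625: g = 0.699219 > 0 → [-1.75, -1.625]
midpoint -1.6875: g = 0.0845 > 0 → [-1.75, -1.6875]
midpoint -1.71875: g = -0.2465 < 0 → [-1.71875, -1.6875]
midpoint -1.703125: g = -0.079 < 0 → [-1.703125, -1.6875]
midpoint -1.6953125: g = 0.0032 > 0 → [-1.703125, -1.6953125]

[-1.703125, -1.6953125]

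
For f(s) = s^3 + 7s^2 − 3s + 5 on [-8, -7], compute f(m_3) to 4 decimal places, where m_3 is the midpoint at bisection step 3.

s = -7.5 gives f = -0.625, negative; keep [-7.5, -7]
s = -7.25 gives f = 13.609375, positive; keep [-7.5, -7.25]
s = -7.375 gives f = 6.728516, positive; keep [-7.5, -7.375]

6.7285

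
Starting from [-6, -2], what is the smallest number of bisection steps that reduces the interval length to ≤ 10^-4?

Width after n steps is 4/2^n. Need 2^n ≥ 4/10^-4 = 40000.
2^15 = 32768 < 40000 ≤ 2^16 = 65536, so n = 16.

16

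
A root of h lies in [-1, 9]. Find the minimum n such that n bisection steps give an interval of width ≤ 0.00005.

Width after n steps is 10/2^n. Need 2^n ≥ 10/0.00005 = 200000.
2^17 = 131072 < 200000 ≤ 2^18 = 262144, so n = 18.

18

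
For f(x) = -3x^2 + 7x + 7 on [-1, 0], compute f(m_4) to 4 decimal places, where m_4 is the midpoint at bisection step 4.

-0.6680

midpoint -0.5: f = 2.75 > 0 → [-1, -0.5]
midpoint -0.75: f = 0.0625 > 0 → [-1, -0.75]
midpoint -0.875: f = -1.421875 < 0 → [-0.875, -0.75]
midpoint -0.8125: f = -0.668 < 0 → [-0.8125, -0.75]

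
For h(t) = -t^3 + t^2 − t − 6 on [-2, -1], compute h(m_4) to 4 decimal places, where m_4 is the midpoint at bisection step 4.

0.4744

t = -1.5 gives h = 1.125, positive; keep [-1.5, -1]
t = -1.25 gives h = -1.234375, negative; keep [-1.5, -1.25]
t = -1.375 gives h = -0.134766, negative; keep [-1.5, -1.375]
t = -1.4375 gives h = 0.4744, positive; keep [-1.4375, -1.375]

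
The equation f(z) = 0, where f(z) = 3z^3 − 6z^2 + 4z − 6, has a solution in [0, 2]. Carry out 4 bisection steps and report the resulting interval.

f(1) = -5 < 0, so the root lies in [1, 2]
f(1.5) = -3.375 < 0, so the root lies in [1.5, 2]
f(1.75) = -1.296875 < 0, so the root lies in [1.75, 2]
f(1.875) = 0.1816 > 0, so the root lies in [1.75, 1.875]

[1.75, 1.875]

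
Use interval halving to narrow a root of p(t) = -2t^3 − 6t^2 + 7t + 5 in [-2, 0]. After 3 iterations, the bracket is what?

m = -1, p(m) = -6 (−); new bracket [-1, 0]
m = -0.5, p(m) = 0.25 (+); new bracket [-1, -0.5]
m = -0.75, p(m) = -2.78125 (−); new bracket [-0.75, -0.5]

[-0.75, -0.5]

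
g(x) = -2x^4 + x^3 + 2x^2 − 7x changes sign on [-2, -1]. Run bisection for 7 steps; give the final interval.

[-1.5703125, -1.5625]

g(-1.5) = 1.5 > 0, so the root lies in [-2, -1.5]
g(-1.75) = -5.742188 < 0, so the root lies in [-1.75, -1.5]
g(-1.625) = -1.580566 < 0, so the root lies in [-1.625, -1.5]
g(-1.5625) = 0.0847 > 0, so the root lies in [-1.625, -1.5625]
g(-1.59375) = -0.7155 < 0, so the root lies in [-1.59375, -1.5625]
g(-1.578125) = -0.3074 < 0, so the root lies in [-1.578125, -1.5625]
g(-1.5703125) = -0.1094 < 0, so the root lies in [-1.5703125, -1.5625]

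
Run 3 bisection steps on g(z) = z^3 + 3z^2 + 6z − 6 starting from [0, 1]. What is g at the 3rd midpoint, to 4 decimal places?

-0.8340

m = 0.5, g(m) = -2.125 (−); new bracket [0.5, 1]
m = 0.75, g(m) = 0.609375 (+); new bracket [0.5, 0.75]
m = 0.625, g(m) = -0.833984 (−); new bracket [0.625, 0.75]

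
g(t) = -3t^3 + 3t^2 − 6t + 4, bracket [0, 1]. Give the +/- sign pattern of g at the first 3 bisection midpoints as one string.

+-+

midpoint 0.5: g = 1.375 > 0 → [0.5, 1]
midpoint 0.75: g = -0.078125 < 0 → [0.5, 0.75]
midpoint 0.625: g = 0.689453 > 0 → [0.625, 0.75]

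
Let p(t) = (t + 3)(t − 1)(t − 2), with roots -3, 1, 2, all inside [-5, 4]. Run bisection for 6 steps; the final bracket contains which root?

p(-0.5) = 9.375 > 0, so the root lies in [-5, -0.5]
p(-2.75) = 4.453125 > 0, so the root lies in [-5, -2.75]
p(-3.875) = -25.060547 < 0, so the root lies in [-3.875, -2.75]
p(-3.3125) = -7.1594 < 0, so the root lies in [-3.3125, -2.75]
p(-3.03125) = -0.6338 < 0, so the root lies in [-3.03125, -2.75]
p(-2.890625) = 2.0811 > 0, so the root lies in [-3.03125, -2.890625]

-3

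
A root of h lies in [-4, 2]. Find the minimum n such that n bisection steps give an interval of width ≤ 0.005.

11

Width after n steps is 6/2^n. Need 2^n ≥ 6/0.005 = 1200.
2^10 = 1024 < 1200 ≤ 2^11 = 2048, so n = 11.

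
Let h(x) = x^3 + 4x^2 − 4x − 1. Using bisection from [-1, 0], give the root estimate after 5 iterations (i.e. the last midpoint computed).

-0.21875

x = -0.5 gives h = 1.875, positive; keep [-0.5, 0]
x = -0.25 gives h = 0.234375, positive; keep [-0.25, 0]
x = -0.125 gives h = -0.439453, negative; keep [-0.25, -0.125]
x = -0.1875 gives h = -0.116, negative; keep [-0.25, -0.1875]
x = -0.21875 gives h = 0.0559, positive; keep [-0.21875, -0.1875]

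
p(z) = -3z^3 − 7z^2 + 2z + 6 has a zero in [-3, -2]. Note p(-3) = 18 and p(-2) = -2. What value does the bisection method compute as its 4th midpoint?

-2.1875

m = -2.5, p(m) = 4.125 (+); new bracket [-2.5, -2]
m = -2.25, p(m) = 0.234375 (+); new bracket [-2.25, -2]
m = -2.125, p(m) = -1.072266 (−); new bracket [-2.25, -2.125]
m = -2.1875, p(m) = -0.4685 (−); new bracket [-2.25, -2.1875]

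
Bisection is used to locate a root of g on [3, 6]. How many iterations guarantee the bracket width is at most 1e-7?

Width after n steps is 3/2^n. Need 2^n ≥ 3/1e-7 = 30000000.
2^24 = 16777216 < 30000000 ≤ 2^25 = 33554432, so n = 25.

25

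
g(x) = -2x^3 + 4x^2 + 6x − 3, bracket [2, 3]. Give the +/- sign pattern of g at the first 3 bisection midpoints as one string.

x = 2.5 gives g = 5.75, positive; keep [2.5, 3]
x = 2.75 gives g = 2.15625, positive; keep [2.75, 3]
x = 2.875 gives g = -0.214844, negative; keep [2.75, 2.875]

++-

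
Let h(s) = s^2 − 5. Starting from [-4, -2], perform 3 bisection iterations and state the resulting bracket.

h(-3) = 4 > 0, so the root lies in [-3, -2]
h(-2.5) = 1.25 > 0, so the root lies in [-2.5, -2]
h(-2.25) = 0.0625 > 0, so the root lies in [-2.25, -2]

[-2.25, -2]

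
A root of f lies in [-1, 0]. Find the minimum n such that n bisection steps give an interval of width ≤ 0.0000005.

Width after n steps is 1/2^n. Need 2^n ≥ 1/0.0000005 = 2000000.
2^20 = 1048576 < 2000000 ≤ 2^21 = 2097152, so n = 21.

21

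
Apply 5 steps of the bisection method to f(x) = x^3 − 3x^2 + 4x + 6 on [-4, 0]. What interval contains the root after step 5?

[-0.875, -0.75]

x = -2 gives f = -22, negative; keep [-2, 0]
x = -1 gives f = -2, negative; keep [-1, 0]
x = -0.5 gives f = 3.125, positive; keep [-1, -0.5]
x = -0.75 gives f = 0.8906, positive; keep [-1, -0.75]
x = -0.875 gives f = -0.4668, negative; keep [-0.875, -0.75]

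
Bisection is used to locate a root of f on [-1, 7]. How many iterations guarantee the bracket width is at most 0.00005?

18

Width after n steps is 8/2^n. Need 2^n ≥ 8/0.00005 = 160000.
2^17 = 131072 < 160000 ≤ 2^18 = 262144, so n = 18.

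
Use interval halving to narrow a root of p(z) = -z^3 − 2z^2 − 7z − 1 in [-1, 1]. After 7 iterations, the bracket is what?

p(0) = -1 < 0, so the root lies in [-1, 0]
p(-0.5) = 2.125 > 0, so the root lies in [-0.5, 0]
p(-0.25) = 0.640625 > 0, so the root lies in [-0.25, 0]
p(-0.125) = -0.1543 < 0, so the root lies in [-0.25, -0.125]
p(-0.1875) = 0.2488 > 0, so the root lies in [-0.1875, -0.125]
p(-0.15625) = 0.0487 > 0, so the root lies in [-0.15625, -0.125]
p(-0.140625) = -0.0524 < 0, so the root lies in [-0.15625, -0.140625]

[-0.15625, -0.140625]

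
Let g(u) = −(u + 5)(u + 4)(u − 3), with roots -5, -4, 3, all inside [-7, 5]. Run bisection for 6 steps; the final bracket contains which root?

3

m = -1, g(m) = 48 (+); new bracket [-1, 5]
m = 2, g(m) = 42 (+); new bracket [2, 5]
m = 3.5, g(m) = -31.875 (−); new bracket [2, 3.5]
m = 2.75, g(m) = 13.0781 (+); new bracket [2.75, 3.5]
m = 3.125, g(m) = -7.2363 (−); new bracket [2.75, 3.125]
m = 2.9375, g(m) = 3.4417 (+); new bracket [2.9375, 3.125]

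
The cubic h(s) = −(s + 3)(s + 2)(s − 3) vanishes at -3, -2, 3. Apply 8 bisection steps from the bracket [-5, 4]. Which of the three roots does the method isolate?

s = -0.5 gives h = 13.125, positive; keep [-0.5, 4]
s = 1.75 gives h = 22.265625, positive; keep [1.75, 4]
s = 2.875 gives h = 3.580078, positive; keep [2.875, 4]
s = 3.4375 gives h = -15.3142, negative; keep [2.875, 3.4375]
s = 3.15625 gives h = -4.9599, negative; keep [2.875, 3.15625]
s = 3.015625 gives h = -0.4714, negative; keep [2.875, 3.015625]
s = 2.9453125 gives h = 1.6079, positive; keep [2.9453125, 3.015625]
s = 2.98046875 gives h = 0.5817, positive; keep [2.98046875, 3.015625]

3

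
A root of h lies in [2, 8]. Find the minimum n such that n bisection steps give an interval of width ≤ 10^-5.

Width after n steps is 6/2^n. Need 2^n ≥ 6/10^-5 = 600000.
2^19 = 524288 < 600000 ≤ 2^20 = 1048576, so n = 20.

20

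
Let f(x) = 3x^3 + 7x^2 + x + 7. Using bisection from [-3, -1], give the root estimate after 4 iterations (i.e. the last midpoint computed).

-2.625

x = -2 gives f = 9, positive; keep [-3, -2]
x = -2.5 gives f = 1.375, positive; keep [-3, -2.5]
x = -2.75 gives f = -5.203125, negative; keep [-2.75, -2.5]
x = -2.625 gives f = -1.6543, negative; keep [-2.625, -2.5]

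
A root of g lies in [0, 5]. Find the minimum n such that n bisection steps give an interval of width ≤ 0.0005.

14

Width after n steps is 5/2^n. Need 2^n ≥ 5/0.0005 = 10000.
2^13 = 8192 < 10000 ≤ 2^14 = 16384, so n = 14.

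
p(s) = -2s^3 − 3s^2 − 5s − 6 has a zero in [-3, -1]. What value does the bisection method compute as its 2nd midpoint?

-1.5

midpoint -2: p = 8 > 0 → [-2, -1]
midpoint -1.5: p = 1.5 > 0 → [-1.5, -1]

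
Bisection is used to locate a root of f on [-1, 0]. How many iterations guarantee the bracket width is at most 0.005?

8

Width after n steps is 1/2^n. Need 2^n ≥ 1/0.005 = 200.
2^7 = 128 < 200 ≤ 2^8 = 256, so n = 8.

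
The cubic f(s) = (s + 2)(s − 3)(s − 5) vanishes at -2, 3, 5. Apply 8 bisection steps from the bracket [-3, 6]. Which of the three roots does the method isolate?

-2

s = 1.5 gives f = 18.375, positive; keep [-3, 1.5]
s = -0.75 gives f = 26.953125, positive; keep [-3, -0.75]
s = -1.875 gives f = 4.189453, positive; keep [-3, -1.875]
s = -2.4375 gives f = -17.6931, negative; keep [-2.4375, -1.875]
s = -2.15625 gives f = -5.7655, negative; keep [-2.15625, -1.875]
s = -2.015625 gives f = -0.5498, negative; keep [-2.015625, -1.875]
s = -1.9453125 gives f = 1.8783, positive; keep [-2.015625, -1.9453125]
s = -1.98046875 gives f = 0.679, positive; keep [-2.015625, -1.98046875]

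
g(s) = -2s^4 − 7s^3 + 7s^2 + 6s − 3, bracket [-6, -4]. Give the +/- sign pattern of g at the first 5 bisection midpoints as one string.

---+-

s = -5 gives g = -233, negative; keep [-5, -4]
s = -4.5 gives g = -70.5, negative; keep [-4.5, -4]
s = -4.25 gives g = -17.210938, negative; keep [-4.25, -4]
s = -4.125 gives g = 3.6226, positive; keep [-4.25, -4.125]
s = -4.1875 gives g = -6.343, negative; keep [-4.1875, -4.125]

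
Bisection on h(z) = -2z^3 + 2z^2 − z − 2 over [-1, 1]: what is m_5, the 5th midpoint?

m = 0, h(m) = -2 (−); new bracket [-1, 0]
m = -0.5, h(m) = -0.75 (−); new bracket [-1, -0.5]
m = -0.75, h(m) = 0.71875 (+); new bracket [-0.75, -0.5]
m = -0.625, h(m) = -0.1055 (−); new bracket [-0.75, -0.625]
m = -0.6875, h(m) = 0.2827 (+); new bracket [-0.6875, -0.625]

-0.6875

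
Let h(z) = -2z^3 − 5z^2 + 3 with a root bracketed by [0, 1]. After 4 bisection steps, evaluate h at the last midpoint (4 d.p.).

-0.0132

z = 0.5 gives h = 1.5, positive; keep [0.5, 1]
z = 0.75 gives h = -0.65625, negative; keep [0.5, 0.75]
z = 0.625 gives h = 0.558594, positive; keep [0.625, 0.75]
z = 0.6875 gives h = -0.0132, negative; keep [0.625, 0.6875]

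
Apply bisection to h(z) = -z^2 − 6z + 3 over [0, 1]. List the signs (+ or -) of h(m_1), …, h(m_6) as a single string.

-+++-+

midpoint 0.5: h = -0.25 < 0 → [0, 0.5]
midpoint 0.25: h = 1.4375 > 0 → [0.25, 0.5]
midpoint 0.375: h = 0.609375 > 0 → [0.375, 0.5]
midpoint 0.4375: h = 0.1836 > 0 → [0.4375, 0.5]
midpoint 0.46875: h = -0.0322 < 0 → [0.4375, 0.46875]
midpoint 0.453125: h = 0.0759 > 0 → [0.453125, 0.46875]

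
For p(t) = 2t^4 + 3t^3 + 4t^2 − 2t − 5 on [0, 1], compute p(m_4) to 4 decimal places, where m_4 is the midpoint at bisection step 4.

0.6575

p(0.5) = -4.5 < 0, so the root lies in [0.5, 1]
p(0.75) = -2.351562 < 0, so the root lies in [0.75, 1]
p(0.875) = -0.505371 < 0, so the root lies in [0.875, 1]
p(0.9375) = 0.6575 > 0, so the root lies in [0.875, 0.9375]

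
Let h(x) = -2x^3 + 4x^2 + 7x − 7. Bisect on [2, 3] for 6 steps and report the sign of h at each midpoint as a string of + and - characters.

h(2.5) = 4.25 > 0, so the root lies in [2.5, 3]
h(2.75) = 0.90625 > 0, so the root lies in [2.75, 3]
h(2.875) = -1.339844 < 0, so the root lies in [2.75, 2.875]
h(2.8125) = -0.1665 < 0, so the root lies in [2.75, 2.8125]
h(2.78125) = 0.3823 > 0, so the root lies in [2.78125, 2.8125]
h(2.796875) = 0.111 > 0, so the root lies in [2.796875, 2.8125]

++--++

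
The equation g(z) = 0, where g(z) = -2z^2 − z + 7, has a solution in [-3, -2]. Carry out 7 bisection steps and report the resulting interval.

[-2.140625, -2.1328125]

g(-2.5) = -3 < 0, so the root lies in [-2.5, -2]
g(-2.25) = -0.875 < 0, so the root lies in [-2.25, -2]
g(-2.125) = 0.09375 > 0, so the root lies in [-2.25, -2.125]
g(-2.1875) = -0.3828 < 0, so the root lies in [-2.1875, -2.125]
g(-2.15625) = -0.1426 < 0, so the root lies in [-2.15625, -2.125]
g(-2.140625) = -0.0239 < 0, so the root lies in [-2.140625, -2.125]
g(-2.1328125) = 0.035 > 0, so the root lies in [-2.140625, -2.1328125]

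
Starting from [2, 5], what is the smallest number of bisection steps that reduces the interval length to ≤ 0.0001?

15

Width after n steps is 3/2^n. Need 2^n ≥ 3/0.0001 = 30000.
2^14 = 16384 < 30000 ≤ 2^15 = 32768, so n = 15.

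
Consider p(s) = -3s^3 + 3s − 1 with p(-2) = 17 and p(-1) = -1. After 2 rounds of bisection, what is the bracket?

[-1.25, -1]

p(-1.5) = 4.625 > 0, so the root lies in [-1.5, -1]
p(-1.25) = 1.109375 > 0, so the root lies in [-1.25, -1]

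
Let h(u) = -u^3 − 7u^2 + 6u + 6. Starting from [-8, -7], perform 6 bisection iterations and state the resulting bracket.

midpoint -7.5: h = -10.875 < 0 → [-8, -7.5]
midpoint -7.75: h = 4.546875 > 0 → [-7.75, -7.5]
midpoint -7.625: h = -3.412109 < 0 → [-7.75, -7.625]
midpoint -7.6875: h = 0.5046 > 0 → [-7.6875, -7.625]
midpoint -7.65625: h = -1.4693 < 0 → [-7.6875, -7.65625]
midpoint -7.671875: h = -0.4863 < 0 → [-7.6875, -7.671875]

[-7.6875, -7.671875]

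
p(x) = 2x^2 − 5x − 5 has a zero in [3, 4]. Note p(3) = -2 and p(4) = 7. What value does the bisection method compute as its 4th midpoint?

3.3125

midpoint 3.5: p = 2 > 0 → [3, 3.5]
midpoint 3.25: p = -0.125 < 0 → [3.25, 3.5]
midpoint 3.375: p = 0.90625 > 0 → [3.25, 3.375]
midpoint 3.3125: p = 0.3828 > 0 → [3.25, 3.3125]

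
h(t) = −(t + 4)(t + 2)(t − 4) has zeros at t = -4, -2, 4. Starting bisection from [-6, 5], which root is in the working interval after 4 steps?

midpoint -0.5: h = 23.625 > 0 → [-0.5, 5]
midpoint 2.25: h = 46.484375 > 0 → [2.25, 5]
midpoint 3.625: h = 16.083984 > 0 → [3.625, 5]
midpoint 4.3125: h = -16.3977 < 0 → [3.625, 4.3125]

4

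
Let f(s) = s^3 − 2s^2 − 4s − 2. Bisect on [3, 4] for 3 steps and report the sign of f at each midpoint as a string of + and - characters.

+-+

midpoint 3.5: f = 2.375 > 0 → [3, 3.5]
midpoint 3.25: f = -1.796875 < 0 → [3.25, 3.5]
midpoint 3.375: f = 0.162109 > 0 → [3.25, 3.375]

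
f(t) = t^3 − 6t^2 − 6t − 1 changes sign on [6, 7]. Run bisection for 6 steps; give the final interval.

m = 6.5, f(m) = -18.875 (−); new bracket [6.5, 7]
m = 6.75, f(m) = -7.328125 (−); new bracket [6.75, 7]
m = 6.875, f(m) = -0.892578 (−); new bracket [6.875, 7]
m = 6.9375, f(m) = 2.4958 (+); new bracket [6.875, 6.9375]
m = 6.90625, f(m) = 0.7873 (+); new bracket [6.875, 6.90625]
m = 6.890625, f(m) = -0.0562 (−); new bracket [6.890625, 6.90625]

[6.890625, 6.90625]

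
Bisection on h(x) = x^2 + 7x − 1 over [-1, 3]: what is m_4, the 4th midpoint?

h(1) = 7 > 0, so the root lies in [-1, 1]
h(0) = -1 < 0, so the root lies in [0, 1]
h(0.5) = 2.75 > 0, so the root lies in [0, 0.5]
h(0.25) = 0.8125 > 0, so the root lies in [0, 0.25]

0.25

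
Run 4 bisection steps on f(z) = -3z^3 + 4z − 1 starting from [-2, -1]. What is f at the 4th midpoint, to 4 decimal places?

0.5330

z = -1.5 gives f = 3.125, positive; keep [-1.5, -1]
z = -1.25 gives f = -0.140625, negative; keep [-1.5, -1.25]
z = -1.375 gives f = 1.298828, positive; keep [-1.375, -1.25]
z = -1.3125 gives f = 0.533, positive; keep [-1.3125, -1.25]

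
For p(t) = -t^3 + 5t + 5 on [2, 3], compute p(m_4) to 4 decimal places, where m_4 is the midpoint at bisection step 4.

-0.9734

midpoint 2.5: p = 1.875 > 0 → [2.5, 3]
midpoint 2.75: p = -2.046875 < 0 → [2.5, 2.75]
midpoint 2.625: p = 0.037109 > 0 → [2.625, 2.75]
midpoint 2.6875: p = -0.9734 < 0 → [2.625, 2.6875]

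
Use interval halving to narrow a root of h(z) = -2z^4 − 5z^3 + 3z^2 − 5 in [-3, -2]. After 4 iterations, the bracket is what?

[-2.9375, -2.875]

h(-2.5) = 13.75 > 0, so the root lies in [-3, -2.5]
h(-2.75) = 7.289062 > 0, so the root lies in [-3, -2.75]
h(-2.875) = 1.974121 > 0, so the root lies in [-3, -2.875]
h(-2.9375) = -1.2923 < 0, so the root lies in [-2.9375, -2.875]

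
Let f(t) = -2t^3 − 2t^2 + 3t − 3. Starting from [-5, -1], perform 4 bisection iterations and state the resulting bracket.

[-2.25, -2]

f(-3) = 24 > 0, so the root lies in [-3, -1]
f(-2) = -1 < 0, so the root lies in [-3, -2]
f(-2.5) = 8.25 > 0, so the root lies in [-2.5, -2]
f(-2.25) = 2.9062 > 0, so the root lies in [-2.25, -2]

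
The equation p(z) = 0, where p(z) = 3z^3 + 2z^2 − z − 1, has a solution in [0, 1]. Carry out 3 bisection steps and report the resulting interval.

midpoint 0.5: p = -0.625 < 0 → [0.5, 1]
midpoint 0.75: p = 0.640625 > 0 → [0.5, 0.75]
midpoint 0.625: p = -0.111328 < 0 → [0.625, 0.75]

[0.625, 0.75]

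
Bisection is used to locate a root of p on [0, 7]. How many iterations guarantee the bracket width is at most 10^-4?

Width after n steps is 7/2^n. Need 2^n ≥ 7/10^-4 = 70000.
2^16 = 65536 < 70000 ≤ 2^17 = 131072, so n = 17.

17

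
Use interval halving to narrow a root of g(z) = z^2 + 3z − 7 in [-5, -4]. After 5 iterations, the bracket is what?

[-4.5625, -4.53125]

m = -4.5, g(m) = -0.25 (−); new bracket [-5, -4.5]
m = -4.75, g(m) = 1.3125 (+); new bracket [-4.75, -4.5]
m = -4.625, g(m) = 0.515625 (+); new bracket [-4.625, -4.5]
m = -4.5625, g(m) = 0.1289 (+); new bracket [-4.5625, -4.5]
m = -4.53125, g(m) = -0.0615 (−); new bracket [-4.5625, -4.53125]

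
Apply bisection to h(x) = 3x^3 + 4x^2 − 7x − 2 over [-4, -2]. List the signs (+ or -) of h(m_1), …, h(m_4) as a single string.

---+

midpoint -3: h = -26 < 0 → [-3, -2]
midpoint -2.5: h = -6.375 < 0 → [-2.5, -2]
midpoint -2.25: h = -0.171875 < 0 → [-2.25, -2]
midpoint -2.125: h = 2.1504 > 0 → [-2.25, -2.125]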